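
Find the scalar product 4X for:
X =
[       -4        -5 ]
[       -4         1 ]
4X =
[      -16       -20 ]
[      -16         4 ]

Scalar multiplication is elementwise: (4X)[i][j] = 4 * X[i][j].
  (4X)[0][0] = 4 * (-4) = -16
  (4X)[0][1] = 4 * (-5) = -20
  (4X)[1][0] = 4 * (-4) = -16
  (4X)[1][1] = 4 * (1) = 4
4X =
[      -16       -20 ]
[      -16         4 ]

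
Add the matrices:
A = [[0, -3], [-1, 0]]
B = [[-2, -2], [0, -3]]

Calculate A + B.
[[-2, -5], [-1, -3]]

Add corresponding elements:
(0)+(-2)=-2
(-3)+(-2)=-5
(-1)+(0)=-1
(0)+(-3)=-3
A + B = [[-2, -5], [-1, -3]]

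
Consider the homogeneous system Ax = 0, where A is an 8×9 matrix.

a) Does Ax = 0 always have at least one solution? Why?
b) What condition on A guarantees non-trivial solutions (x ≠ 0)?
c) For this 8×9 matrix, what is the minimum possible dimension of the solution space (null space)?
a) Yes, x = 0 is always a solution. b) When A has linearly dependent columns (rank < n). c) Minimum nullity = 1.

a) x = 0 satisfies A·0 = 0, so the zero vector is always a solution.
b) Non-trivial solutions exist iff the columns of A are linearly dependent, equivalently rank(A) < n (the number of columns).
c) By rank-nullity, rank(A) + nullity(A) = n = 9. Since A has only 8 rows, rank(A) ≤ 8, so nullity(A) ≥ 9 - 8 = 1.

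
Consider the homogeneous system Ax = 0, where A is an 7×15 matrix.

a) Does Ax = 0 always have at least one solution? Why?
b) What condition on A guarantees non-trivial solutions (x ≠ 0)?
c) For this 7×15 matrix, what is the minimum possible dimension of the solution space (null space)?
a) Yes, x = 0 is always a solution. b) When A has linearly dependent columns (rank < n). c) Minimum nullity = 8.

a) x = 0 satisfies A·0 = 0, so the zero vector is always a solution.
b) Non-trivial solutions exist iff the columns of A are linearly dependent, equivalently rank(A) < n (the number of columns).
c) By rank-nullity, rank(A) + nullity(A) = n = 15. Since A has only 7 rows, rank(A) ≤ 7, so nullity(A) ≥ 15 - 7 = 8.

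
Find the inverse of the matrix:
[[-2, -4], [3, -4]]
[[-1/5, 1/5], [-3/20, -1/10]]

For [[a,b],[c,d]], inverse = (1/det)·[[d,-b],[-c,a]]
det = -2·-4 - -4·3 = 20
Inverse = (1/20)·[[-4, 4], [-3, -2]]
        = [[-1/5, 1/5], [-3/20, -1/10]]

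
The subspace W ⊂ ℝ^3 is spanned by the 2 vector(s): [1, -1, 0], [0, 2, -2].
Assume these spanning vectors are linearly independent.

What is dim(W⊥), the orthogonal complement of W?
dim(W⊥) = 1

For any subspace W of ℝ^n, dim(W) + dim(W⊥) = n (the whole-space dimension).
Here the given 2 vectors are linearly independent, so dim(W) = 2.
Thus dim(W⊥) = n - dim(W) = 3 - 2 = 1.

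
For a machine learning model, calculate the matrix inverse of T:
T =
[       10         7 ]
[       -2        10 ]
det(T) = 114
T⁻¹ =
[     5/57    -7/114 ]
[     1/57      5/57 ]

For a 2×2 matrix T = [[a, b], [c, d]] with det(T) ≠ 0, T⁻¹ = (1/det(T)) * [[d, -b], [-c, a]].
det(T) = (10)*(10) - (7)*(-2) = 100 + 14 = 114.
T⁻¹ = (1/114) * [[10, -7], [2, 10]].
Dividing each entry by 114 and reducing:
T⁻¹ =
[     5/57    -7/114 ]
[     1/57      5/57 ]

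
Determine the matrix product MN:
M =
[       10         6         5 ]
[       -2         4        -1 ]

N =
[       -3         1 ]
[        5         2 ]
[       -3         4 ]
MN =
[      -15        42 ]
[       29         2 ]

Matrix multiplication: (MN)[i][j] = sum over k of M[i][k] * N[k][j].
  (MN)[0][0] = (10)*(-3) + (6)*(5) + (5)*(-3) = -15
  (MN)[0][1] = (10)*(1) + (6)*(2) + (5)*(4) = 42
  (MN)[1][0] = (-2)*(-3) + (4)*(5) + (-1)*(-3) = 29
  (MN)[1][1] = (-2)*(1) + (4)*(2) + (-1)*(4) = 2
MN =
[      -15        42 ]
[       29         2 ]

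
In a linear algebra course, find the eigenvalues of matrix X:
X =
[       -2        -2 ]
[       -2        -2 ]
λ = -4, 0

Solve det(X - λI) = 0. For a 2×2 matrix the characteristic equation is λ² - (trace)λ + det = 0.
trace(X) = a + d = -2 - 2 = -4.
det(X) = a*d - b*c = (-2)*(-2) - (-2)*(-2) = 4 - 4 = 0.
Characteristic equation: λ² - (-4)λ + (0) = 0.
Discriminant = (-4)² - 4*(0) = 16 - 0 = 16.
λ = (-4 ± √16) / 2 = (-4 ± 4) / 2 = -4, 0.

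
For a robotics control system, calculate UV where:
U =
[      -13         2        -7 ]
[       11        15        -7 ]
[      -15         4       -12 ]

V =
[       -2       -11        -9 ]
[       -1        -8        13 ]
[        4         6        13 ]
UV =
[       -4        85        52 ]
[      -65      -283         5 ]
[      -22        61        31 ]

Matrix multiplication: (UV)[i][j] = sum over k of U[i][k] * V[k][j].
  (UV)[0][0] = (-13)*(-2) + (2)*(-1) + (-7)*(4) = -4
  (UV)[0][1] = (-13)*(-11) + (2)*(-8) + (-7)*(6) = 85
  (UV)[0][2] = (-13)*(-9) + (2)*(13) + (-7)*(13) = 52
  (UV)[1][0] = (11)*(-2) + (15)*(-1) + (-7)*(4) = -65
  (UV)[1][1] = (11)*(-11) + (15)*(-8) + (-7)*(6) = -283
  (UV)[1][2] = (11)*(-9) + (15)*(13) + (-7)*(13) = 5
  (UV)[2][0] = (-15)*(-2) + (4)*(-1) + (-12)*(4) = -22
  (UV)[2][1] = (-15)*(-11) + (4)*(-8) + (-12)*(6) = 61
  (UV)[2][2] = (-15)*(-9) + (4)*(13) + (-12)*(13) = 31
UV =
[       -4        85        52 ]
[      -65      -283         5 ]
[      -22        61        31 ]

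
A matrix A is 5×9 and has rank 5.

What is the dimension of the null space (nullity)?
4

The rank-nullity theorem for an m×n matrix states:
rank(A) + nullity(A) = n (the number of columns).
Here n = 9 and rank(A) = 5, so nullity(A) = 9 - 5 = 4.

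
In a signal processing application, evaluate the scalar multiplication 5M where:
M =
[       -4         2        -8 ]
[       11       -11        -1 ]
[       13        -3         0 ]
5M =
[      -20        10       -40 ]
[       55       -55        -5 ]
[       65       -15         0 ]

Scalar multiplication is elementwise: (5M)[i][j] = 5 * M[i][j].
  (5M)[0][0] = 5 * (-4) = -20
  (5M)[0][1] = 5 * (2) = 10
  (5M)[0][2] = 5 * (-8) = -40
  (5M)[1][0] = 5 * (11) = 55
  (5M)[1][1] = 5 * (-11) = -55
  (5M)[1][2] = 5 * (-1) = -5
  (5M)[2][0] = 5 * (13) = 65
  (5M)[2][1] = 5 * (-3) = -15
  (5M)[2][2] = 5 * (0) = 0
5M =
[      -20        10       -40 ]
[       55       -55        -5 ]
[       65       -15         0 ]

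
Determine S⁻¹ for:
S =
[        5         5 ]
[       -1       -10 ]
det(S) = -45
S⁻¹ =
[      2/9       1/9 ]
[    -1/45      -1/9 ]

For a 2×2 matrix S = [[a, b], [c, d]] with det(S) ≠ 0, S⁻¹ = (1/det(S)) * [[d, -b], [-c, a]].
det(S) = (5)*(-10) - (5)*(-1) = -50 + 5 = -45.
S⁻¹ = (1/-45) * [[-10, -5], [1, 5]].
Dividing each entry by -45 and reducing:
S⁻¹ =
[      2/9       1/9 ]
[    -1/45      -1/9 ]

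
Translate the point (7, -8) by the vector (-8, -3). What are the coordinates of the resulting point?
(-1, -11)

Translation by (-8, -3):
x' = 7 + -8 = -1
y' = -8 + -3 = -11
Homogeneous matrix: [[1, 0, -8], [0, 1, -3], [0, 0, 1]]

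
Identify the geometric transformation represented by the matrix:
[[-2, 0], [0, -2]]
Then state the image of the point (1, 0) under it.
uniform scaling by factor -2; image of (1, 0) is (-2, 0)

This is a diagonal matrix with equal entries -2, so it scales both axes by the same factor -2.
The matrix [[-2, 0], [0, -2]] represents: uniform scaling by factor -2.
Applying it to (1, 0): [-2·1 + 0·0, 0·1 + -2·0] = (-2, 0).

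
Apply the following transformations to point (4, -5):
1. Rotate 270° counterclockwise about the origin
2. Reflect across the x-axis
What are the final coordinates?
(-5, 4)

Step 1: Rotate 270° → (-5, -4)
Step 2: Reflect across the x-axis → (-5, 4)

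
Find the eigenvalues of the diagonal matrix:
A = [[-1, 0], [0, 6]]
λ₁ = -1, λ₂ = 6

The characteristic polynomial of A is det(A - λI) = (-1 - λ)(6 - λ) = 0.
The roots are λ = -1 and λ = 6, so the eigenvalues are the diagonal entries.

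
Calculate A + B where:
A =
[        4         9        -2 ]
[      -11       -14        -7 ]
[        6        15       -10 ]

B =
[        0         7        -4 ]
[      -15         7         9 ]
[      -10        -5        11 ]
A + B =
[        4        16        -6 ]
[      -26        -7         2 ]
[       -4        10         1 ]

Matrix addition is elementwise: (A+B)[i][j] = A[i][j] + B[i][j].
  (A+B)[0][0] = (4) + (0) = 4
  (A+B)[0][1] = (9) + (7) = 16
  (A+B)[0][2] = (-2) + (-4) = -6
  (A+B)[1][0] = (-11) + (-15) = -26
  (A+B)[1][1] = (-14) + (7) = -7
  (A+B)[1][2] = (-7) + (9) = 2
  (A+B)[2][0] = (6) + (-10) = -4
  (A+B)[2][1] = (15) + (-5) = 10
  (A+B)[2][2] = (-10) + (11) = 1
A + B =
[        4        16        -6 ]
[      -26        -7         2 ]
[       -4        10         1 ]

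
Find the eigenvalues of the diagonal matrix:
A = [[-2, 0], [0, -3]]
λ₁ = -2, λ₂ = -3

The characteristic polynomial of A is det(A - λI) = (-2 - λ)(-3 - λ) = 0.
The roots are λ = -2 and λ = -3, so the eigenvalues are the diagonal entries.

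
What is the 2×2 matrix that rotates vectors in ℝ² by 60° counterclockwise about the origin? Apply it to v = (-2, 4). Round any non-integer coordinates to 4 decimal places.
R = [[1/2, -√3/2], [√3/2, 1/2]]; R·v = (-4.4641, 0.2679)

A counterclockwise rotation by angle θ in ℝ² has matrix R(θ) = [[cos θ, -sin θ], [sin θ, cos θ]].
For θ = 60°: cos θ = 1/2, sin θ = √3/2.
R(60°) = [[1/2, -√3/2], [√3/2, 1/2]].
R·v = [1/2·-2 + (-√3/2)·4, √3/2·-2 + 1/2·4] = (-4.4641, 0.2679).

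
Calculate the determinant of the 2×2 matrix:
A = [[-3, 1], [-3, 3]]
-6

For A = [[a, b], [c, d]], det(A) = a*d - b*c.
det(A) = (-3)*(3) - (1)*(-3) = -9 - -3 = -6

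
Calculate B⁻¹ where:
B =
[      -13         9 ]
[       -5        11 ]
det(B) = -98
B⁻¹ =
[   -11/98      9/98 ]
[    -5/98     13/98 ]

For a 2×2 matrix B = [[a, b], [c, d]] with det(B) ≠ 0, B⁻¹ = (1/det(B)) * [[d, -b], [-c, a]].
det(B) = (-13)*(11) - (9)*(-5) = -143 + 45 = -98.
B⁻¹ = (1/-98) * [[11, -9], [5, -13]].
Dividing each entry by -98 and reducing:
B⁻¹ =
[   -11/98      9/98 ]
[    -5/98     13/98 ]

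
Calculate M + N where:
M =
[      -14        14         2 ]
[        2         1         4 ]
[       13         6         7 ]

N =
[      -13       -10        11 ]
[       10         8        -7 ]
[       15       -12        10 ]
M + N =
[      -27         4        13 ]
[       12         9        -3 ]
[       28        -6        17 ]

Matrix addition is elementwise: (M+N)[i][j] = M[i][j] + N[i][j].
  (M+N)[0][0] = (-14) + (-13) = -27
  (M+N)[0][1] = (14) + (-10) = 4
  (M+N)[0][2] = (2) + (11) = 13
  (M+N)[1][0] = (2) + (10) = 12
  (M+N)[1][1] = (1) + (8) = 9
  (M+N)[1][2] = (4) + (-7) = -3
  (M+N)[2][0] = (13) + (15) = 28
  (M+N)[2][1] = (6) + (-12) = -6
  (M+N)[2][2] = (7) + (10) = 17
M + N =
[      -27         4        13 ]
[       12         9        -3 ]
[       28        -6        17 ]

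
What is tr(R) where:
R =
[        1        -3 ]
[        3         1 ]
tr(R) = 1 + 1 = 2

The trace of a square matrix is the sum of its diagonal entries.
Diagonal entries of R: R[0][0] = 1, R[1][1] = 1.
tr(R) = 1 + 1 = 2.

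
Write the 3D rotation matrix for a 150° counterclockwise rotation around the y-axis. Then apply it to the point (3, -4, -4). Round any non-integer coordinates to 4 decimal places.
R = [[-√3/2, 0, 1/2], [0, 1, 0], [-1/2, 0, -√3/2]]; R·(3, -4, -4) = (-4.5981, -4.0000, 1.9641)

Rotation matrix for 150° around y-axis:
cos(150°) = -√3/2, sin(150°) = 1/2
R = [[-√3/2, 0, 1/2], [0, 1, 0], [-1/2, 0, -√3/2]]
Apply to (3, -4, -4): R·[3, -4, -4]ᵀ = (-4.5981, -4.0000, 1.9641)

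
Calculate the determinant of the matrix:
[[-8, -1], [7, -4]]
39

For a 2×2 matrix [[a, b], [c, d]], det = ad - bc
det = (-8)(-4) - (-1)(7) = 32 - -7 = 39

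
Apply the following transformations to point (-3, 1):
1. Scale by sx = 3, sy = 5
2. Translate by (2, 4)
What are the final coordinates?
(-7, 9)

Step 1: Scale (-3, 1) by (sx, sy) = (3, 5) → (-9, 5)
Step 2: Translate by (2, 4) → (-7, 9)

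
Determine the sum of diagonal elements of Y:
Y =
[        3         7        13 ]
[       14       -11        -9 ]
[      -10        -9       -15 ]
tr(Y) = 3 - 11 - 15 = -23

The trace of a square matrix is the sum of its diagonal entries.
Diagonal entries of Y: Y[0][0] = 3, Y[1][1] = -11, Y[2][2] = -15.
tr(Y) = 3 - 11 - 15 = -23.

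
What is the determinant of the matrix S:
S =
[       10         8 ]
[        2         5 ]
det(S) = 34

For a 2×2 matrix [[a, b], [c, d]], det = a*d - b*c.
det(S) = (10)*(5) - (8)*(2) = 50 - 16 = 34.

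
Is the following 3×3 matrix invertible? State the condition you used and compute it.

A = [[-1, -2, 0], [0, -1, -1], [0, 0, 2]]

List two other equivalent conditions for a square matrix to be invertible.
Yes, invertible; det(A) = 2 ≠ 0. Equivalent conditions: rank(A) = 3; Ax = 0 has only the trivial solution; 0 is not an eigenvalue; the columns of A are linearly independent.

To check invertibility, compute det(A).
The given matrix is triangular, so det(A) equals the product of its diagonal entries = 2 ≠ 0.
Since det(A) ≠ 0, A is invertible.
Equivalent conditions for a square matrix A to be invertible:
- rank(A) = 3 (full rank).
- The homogeneous system Ax = 0 has only the trivial solution x = 0.
- 0 is not an eigenvalue of A.
- The columns (equivalently rows) of A are linearly independent.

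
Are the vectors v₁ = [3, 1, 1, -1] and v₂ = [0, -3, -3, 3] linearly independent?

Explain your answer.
Yes, linearly independent

Two vectors are linearly dependent iff one is a scalar multiple of the other.
No single scalar k satisfies v₂ = k·v₁ (the ratios of corresponding entries disagree), so v₁ and v₂ are linearly independent.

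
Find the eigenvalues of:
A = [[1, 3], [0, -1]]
λ = -1, 1

Solve det(A - λI) = 0. For a 2×2 matrix this is λ² - (trace)λ + det = 0.
trace(A) = 1 - 1 = 0.
det(A) = (1)*(-1) - (3)*(0) = -1 - 0 = -1.
Characteristic equation: λ² - (0)λ + (-1) = 0.
Discriminant: (0)² - 4*(-1) = 0 + 4 = 4.
Roots: λ = (0 ± √4) / 2 = -1, 1.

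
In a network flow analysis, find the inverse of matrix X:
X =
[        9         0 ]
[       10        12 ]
det(X) = 108
X⁻¹ =
[      1/9         0 ]
[    -5/54      1/12 ]

For a 2×2 matrix X = [[a, b], [c, d]] with det(X) ≠ 0, X⁻¹ = (1/det(X)) * [[d, -b], [-c, a]].
det(X) = (9)*(12) - (0)*(10) = 108 - 0 = 108.
X⁻¹ = (1/108) * [[12, 0], [-10, 9]].
Dividing each entry by 108 and reducing:
X⁻¹ =
[      1/9         0 ]
[    -5/54      1/12 ]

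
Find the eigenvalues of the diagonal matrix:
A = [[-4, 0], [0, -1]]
λ₁ = -4, λ₂ = -1

The characteristic polynomial of A is det(A - λI) = (-4 - λ)(-1 - λ) = 0.
The roots are λ = -4 and λ = -1, so the eigenvalues are the diagonal entries.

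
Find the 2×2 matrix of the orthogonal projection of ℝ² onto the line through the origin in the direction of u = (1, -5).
[[1/26, -5/26], [-5/26, 25/26]]

The orthogonal projection onto the line spanned by a nonzero vector u = (a, b) has matrix P = (u uᵀ) / (uᵀ u) = (1/(a² + b²)) · [[a², ab], [ab, b²]].
Here u = (1, -5), so a² + b² = 1 + 25 = 26.
P = (1/26) · [[1, -5], [-5, 25]] = [[1/26, -5/26], [-5/26, 25/26]].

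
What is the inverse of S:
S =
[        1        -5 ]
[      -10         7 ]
det(S) = -43
S⁻¹ =
[    -7/43     -5/43 ]
[   -10/43     -1/43 ]

For a 2×2 matrix S = [[a, b], [c, d]] with det(S) ≠ 0, S⁻¹ = (1/det(S)) * [[d, -b], [-c, a]].
det(S) = (1)*(7) - (-5)*(-10) = 7 - 50 = -43.
S⁻¹ = (1/-43) * [[7, 5], [10, 1]].
Dividing each entry by -43 and reducing:
S⁻¹ =
[    -7/43     -5/43 ]
[   -10/43     -1/43 ]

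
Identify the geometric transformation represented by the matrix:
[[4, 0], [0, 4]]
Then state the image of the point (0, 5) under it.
uniform scaling by factor 4; image of (0, 5) is (0, 20)

This is a diagonal matrix with equal entries 4, so it scales both axes by the same factor 4.
The matrix [[4, 0], [0, 4]] represents: uniform scaling by factor 4.
Applying it to (0, 5): [4·0 + 0·5, 0·0 + 4·5] = (0, 20).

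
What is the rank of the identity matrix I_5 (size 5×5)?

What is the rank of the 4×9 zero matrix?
rank(I_5) = 5, rank(0) = 0

The identity I_5 has 5 columns that are the standard basis vectors e_1, …, e_5. These are linearly independent, so all 5 columns are pivots and rank(I_5) = 5.
The 4×9 zero matrix has every entry zero, so every row is the zero row and there are no pivots; rank(0) = 0.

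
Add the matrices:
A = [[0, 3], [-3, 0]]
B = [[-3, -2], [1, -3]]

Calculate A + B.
[[-3, 1], [-2, -3]]

Add corresponding elements:
(0)+(-3)=-3
(3)+(-2)=1
(-3)+(1)=-2
(0)+(-3)=-3
A + B = [[-3, 1], [-2, -3]]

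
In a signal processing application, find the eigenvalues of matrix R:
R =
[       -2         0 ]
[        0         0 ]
λ = -2, 0

Solve det(R - λI) = 0. For a 2×2 matrix the characteristic equation is λ² - (trace)λ + det = 0.
trace(R) = a + d = -2 + 0 = -2.
det(R) = a*d - b*c = (-2)*(0) - (0)*(0) = 0 - 0 = 0.
Characteristic equation: λ² - (-2)λ + (0) = 0.
Discriminant = (-2)² - 4*(0) = 4 - 0 = 4.
λ = (-2 ± √4) / 2 = (-2 ± 2) / 2 = -2, 0.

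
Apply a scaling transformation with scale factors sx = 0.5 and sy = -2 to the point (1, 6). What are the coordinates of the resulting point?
(0.5, -12)

Scaling matrix:
[[0.50, 0], [0, -2]]
Result: (1 × 0.5, 6 × -2) = (0.5, -12)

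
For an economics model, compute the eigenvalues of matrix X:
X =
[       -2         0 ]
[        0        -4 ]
λ = -4, -2

Solve det(X - λI) = 0. For a 2×2 matrix the characteristic equation is λ² - (trace)λ + det = 0.
trace(X) = a + d = -2 - 4 = -6.
det(X) = a*d - b*c = (-2)*(-4) - (0)*(0) = 8 - 0 = 8.
Characteristic equation: λ² - (-6)λ + (8) = 0.
Discriminant = (-6)² - 4*(8) = 36 - 32 = 4.
λ = (-6 ± √4) / 2 = (-6 ± 2) / 2 = -4, -2.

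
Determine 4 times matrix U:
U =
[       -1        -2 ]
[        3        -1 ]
4U =
[       -4        -8 ]
[       12        -4 ]

Scalar multiplication is elementwise: (4U)[i][j] = 4 * U[i][j].
  (4U)[0][0] = 4 * (-1) = -4
  (4U)[0][1] = 4 * (-2) = -8
  (4U)[1][0] = 4 * (3) = 12
  (4U)[1][1] = 4 * (-1) = -4
4U =
[       -4        -8 ]
[       12        -4 ]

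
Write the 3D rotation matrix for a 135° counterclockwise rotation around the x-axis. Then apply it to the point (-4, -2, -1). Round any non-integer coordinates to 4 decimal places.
R = [[1, 0, 0], [0, -√2/2, -√2/2], [0, √2/2, -√2/2]]; R·(-4, -2, -1) = (-4.0000, 2.1213, -0.7071)

Rotation matrix for 135° around x-axis:
cos(135°) = -√2/2, sin(135°) = √2/2
R = [[1, 0, 0], [0, -√2/2, -√2/2], [0, √2/2, -√2/2]]
Apply to (-4, -2, -1): R·[-4, -2, -1]ᵀ = (-4.0000, 2.1213, -0.7071)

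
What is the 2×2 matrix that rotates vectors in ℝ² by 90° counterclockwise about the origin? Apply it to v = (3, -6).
R = [[0, -1], [1, 0]]; R·v = (6, 3)

A counterclockwise rotation by angle θ in ℝ² has matrix R(θ) = [[cos θ, -sin θ], [sin θ, cos θ]].
For θ = 90°: cos θ = 0, sin θ = 1.
R(90°) = [[0, -1], [1, 0]].
R·v = [0·3 + (-1)·-6, 1·3 + 0·-6] = (6, 3).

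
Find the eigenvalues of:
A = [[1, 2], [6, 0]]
λ = -3, 4

Solve det(A - λI) = 0. For a 2×2 matrix this is λ² - (trace)λ + det = 0.
trace(A) = 1 + 0 = 1.
det(A) = (1)*(0) - (2)*(6) = 0 - 12 = -12.
Characteristic equation: λ² - (1)λ + (-12) = 0.
Discriminant: (1)² - 4*(-12) = 1 + 48 = 49.
Roots: λ = (1 ± √49) / 2 = -3, 4.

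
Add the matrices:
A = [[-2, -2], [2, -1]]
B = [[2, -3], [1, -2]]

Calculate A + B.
[[0, -5], [3, -3]]

Add corresponding elements:
(-2)+(2)=0
(-2)+(-3)=-5
(2)+(1)=3
(-1)+(-2)=-3
A + B = [[0, -5], [3, -3]]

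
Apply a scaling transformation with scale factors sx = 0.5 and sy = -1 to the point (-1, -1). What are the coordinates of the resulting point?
(-0.5, 1)

Scaling matrix:
[[0.50, 0], [0, -1]]
Result: (-1 × 0.5, -1 × -1) = (-0.5, 1)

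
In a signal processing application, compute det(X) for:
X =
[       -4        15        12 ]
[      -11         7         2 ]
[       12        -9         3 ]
det(X) = 879

Expand along row 0 (cofactor expansion): det(X) = a*(e*i - f*h) - b*(d*i - f*g) + c*(d*h - e*g), where the 3×3 is [[a, b, c], [d, e, f], [g, h, i]].
Minor M_00 = (7)*(3) - (2)*(-9) = 21 + 18 = 39.
Minor M_01 = (-11)*(3) - (2)*(12) = -33 - 24 = -57.
Minor M_02 = (-11)*(-9) - (7)*(12) = 99 - 84 = 15.
det(X) = (-4)*(39) - (15)*(-57) + (12)*(15) = -156 + 855 + 180 = 879.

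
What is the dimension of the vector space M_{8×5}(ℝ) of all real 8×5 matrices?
Dimension = 40

A real 8×5 matrix is determined by its 8·5 = 40 independent entries.
A standard basis is {E_ij : 1 ≤ i ≤ 8, 1 ≤ j ≤ 5}, where E_ij has a 1 in position (i, j) and 0 elsewhere — there are 40 such matrices, and they are linearly independent and span M_{8×5}(ℝ).
Therefore dim(M_{8×5}(ℝ)) = 40.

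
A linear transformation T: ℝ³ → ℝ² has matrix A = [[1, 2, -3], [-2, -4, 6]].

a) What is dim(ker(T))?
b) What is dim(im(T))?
dim(ker) = 2, dim(im) = 1

Observe that row 2 = -2 × row 1 (so the rows are linearly dependent).
Thus rank(A) = 1 (only one linearly independent row).
dim(im(T)) = rank(A) = 1.
By the rank-nullity theorem applied to T: ℝ³ → ℝ², rank(A) + nullity(A) = 3 (the domain dimension), so dim(ker(T)) = 3 - 1 = 2.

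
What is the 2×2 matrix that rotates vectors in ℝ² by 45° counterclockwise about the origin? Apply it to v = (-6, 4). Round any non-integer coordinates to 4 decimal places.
R = [[√2/2, -√2/2], [√2/2, √2/2]]; R·v = (-7.0711, -1.4142)

A counterclockwise rotation by angle θ in ℝ² has matrix R(θ) = [[cos θ, -sin θ], [sin θ, cos θ]].
For θ = 45°: cos θ = √2/2, sin θ = √2/2.
R(45°) = [[√2/2, -√2/2], [√2/2, √2/2]].
R·v = [√2/2·-6 + (-√2/2)·4, √2/2·-6 + √2/2·4] = (-7.0711, -1.4142).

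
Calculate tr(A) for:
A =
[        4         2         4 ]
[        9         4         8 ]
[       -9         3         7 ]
tr(A) = 4 + 4 + 7 = 15

The trace of a square matrix is the sum of its diagonal entries.
Diagonal entries of A: A[0][0] = 4, A[1][1] = 4, A[2][2] = 7.
tr(A) = 4 + 4 + 7 = 15.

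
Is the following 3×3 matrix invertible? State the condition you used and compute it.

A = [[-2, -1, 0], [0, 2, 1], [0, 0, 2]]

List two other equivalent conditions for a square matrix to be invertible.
Yes, invertible; det(A) = -8 ≠ 0. Equivalent conditions: rank(A) = 3; Ax = 0 has only the trivial solution; 0 is not an eigenvalue; the columns of A are linearly independent.

To check invertibility, compute det(A).
The given matrix is triangular, so det(A) equals the product of its diagonal entries = -8 ≠ 0.
Since det(A) ≠ 0, A is invertible.
Equivalent conditions for a square matrix A to be invertible:
- rank(A) = 3 (full rank).
- The homogeneous system Ax = 0 has only the trivial solution x = 0.
- 0 is not an eigenvalue of A.
- The columns (equivalently rows) of A are linearly independent.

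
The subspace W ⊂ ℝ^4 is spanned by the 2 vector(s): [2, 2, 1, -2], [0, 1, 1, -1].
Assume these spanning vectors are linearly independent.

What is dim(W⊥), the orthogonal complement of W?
dim(W⊥) = 2

For any subspace W of ℝ^n, dim(W) + dim(W⊥) = n (the whole-space dimension).
Here the given 2 vectors are linearly independent, so dim(W) = 2.
Thus dim(W⊥) = n - dim(W) = 4 - 2 = 2.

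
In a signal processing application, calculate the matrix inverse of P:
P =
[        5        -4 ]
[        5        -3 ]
det(P) = 5
P⁻¹ =
[     -3/5       4/5 ]
[       -1         1 ]

For a 2×2 matrix P = [[a, b], [c, d]] with det(P) ≠ 0, P⁻¹ = (1/det(P)) * [[d, -b], [-c, a]].
det(P) = (5)*(-3) - (-4)*(5) = -15 + 20 = 5.
P⁻¹ = (1/5) * [[-3, 4], [-5, 5]].
Dividing each entry by 5 and reducing:
P⁻¹ =
[     -3/5       4/5 ]
[       -1         1 ]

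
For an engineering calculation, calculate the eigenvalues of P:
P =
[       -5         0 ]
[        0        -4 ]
λ = -5, -4

Solve det(P - λI) = 0. For a 2×2 matrix the characteristic equation is λ² - (trace)λ + det = 0.
trace(P) = a + d = -5 - 4 = -9.
det(P) = a*d - b*c = (-5)*(-4) - (0)*(0) = 20 - 0 = 20.
Characteristic equation: λ² - (-9)λ + (20) = 0.
Discriminant = (-9)² - 4*(20) = 81 - 80 = 1.
λ = (-9 ± √1) / 2 = (-9 ± 1) / 2 = -5, -4.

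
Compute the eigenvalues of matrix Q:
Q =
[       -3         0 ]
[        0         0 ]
λ = -3, 0

Solve det(Q - λI) = 0. For a 2×2 matrix the characteristic equation is λ² - (trace)λ + det = 0.
trace(Q) = a + d = -3 + 0 = -3.
det(Q) = a*d - b*c = (-3)*(0) - (0)*(0) = 0 - 0 = 0.
Characteristic equation: λ² - (-3)λ + (0) = 0.
Discriminant = (-3)² - 4*(0) = 9 - 0 = 9.
λ = (-3 ± √9) / 2 = (-3 ± 3) / 2 = -3, 0.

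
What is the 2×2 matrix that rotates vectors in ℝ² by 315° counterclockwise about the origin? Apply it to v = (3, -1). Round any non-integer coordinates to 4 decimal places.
R = [[√2/2, √2/2], [-√2/2, √2/2]]; R·v = (1.4142, -2.8284)

A counterclockwise rotation by angle θ in ℝ² has matrix R(θ) = [[cos θ, -sin θ], [sin θ, cos θ]].
For θ = 315°: cos θ = √2/2, sin θ = -√2/2.
R(315°) = [[√2/2, √2/2], [-√2/2, √2/2]].
R·v = [√2/2·3 + (√2/2)·-1, -√2/2·3 + √2/2·-1] = (1.4142, -2.8284).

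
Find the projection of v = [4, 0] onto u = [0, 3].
[0, 0]

The projection of v onto u is proj_u(v) = ((v·u) / (u·u)) · u.
v·u = (4)*(0) + (0)*(3) = 0.
u·u = (0)*(0) + (3)*(3) = 9.
coefficient = 0 / 9 = 0.
proj_u(v) = 0 · [0, 3] = [0, 0].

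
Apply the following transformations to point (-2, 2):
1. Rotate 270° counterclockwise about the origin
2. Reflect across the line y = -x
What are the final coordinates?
(-2, -2)

Step 1: Rotate 270° → (2, 2)
Step 2: Reflect across the line y = -x → (-2, -2)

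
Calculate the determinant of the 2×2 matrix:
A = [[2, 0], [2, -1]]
-2

For A = [[a, b], [c, d]], det(A) = a*d - b*c.
det(A) = (2)*(-1) - (0)*(2) = -2 - 0 = -2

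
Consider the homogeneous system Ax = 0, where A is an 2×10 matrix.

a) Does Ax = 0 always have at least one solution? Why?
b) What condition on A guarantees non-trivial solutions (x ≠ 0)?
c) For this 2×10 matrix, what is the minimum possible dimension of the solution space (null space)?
a) Yes, x = 0 is always a solution. b) When A has linearly dependent columns (rank < n). c) Minimum nullity = 8.

a) x = 0 satisfies A·0 = 0, so the zero vector is always a solution.
b) Non-trivial solutions exist iff the columns of A are linearly dependent, equivalently rank(A) < n (the number of columns).
c) By rank-nullity, rank(A) + nullity(A) = n = 10. Since A has only 2 rows, rank(A) ≤ 2, so nullity(A) ≥ 10 - 2 = 8.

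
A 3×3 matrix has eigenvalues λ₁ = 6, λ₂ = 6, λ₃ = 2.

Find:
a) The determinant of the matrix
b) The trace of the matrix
det = 72, trace = 14

Two standard eigenvalue identities:
- det(A) equals the product of the eigenvalues (counted with multiplicity).
- trace(A) equals the sum of the eigenvalues.
det(A) = (6)*(6)*(2) = 72.
trace(A) = 6 + 6 + 2 = 14.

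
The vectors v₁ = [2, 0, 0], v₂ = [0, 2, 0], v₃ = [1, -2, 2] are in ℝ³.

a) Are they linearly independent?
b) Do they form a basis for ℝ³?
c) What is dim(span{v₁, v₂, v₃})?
Yes independent, yes basis, dim = 3

Stack v₁, v₂, v₃ as rows of a 3×3 matrix.
[[2, 0, 0]; [0, 2, 0]; [1, -2, 2]] is already lower triangular with nonzero diagonal entries (2, 2, 2), so its determinant is the product of the diagonal entries, det = (2)·(2)·(2) = 8 ≠ 0, and the rows are linearly independent.
Three linearly independent vectors in ℝ³ form a basis for ℝ³, so dim(span{v₁,v₂,v₃}) = 3.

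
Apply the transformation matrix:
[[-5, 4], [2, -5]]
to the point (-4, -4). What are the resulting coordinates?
(4, 12)

Matrix multiplication:
[[-5, 4], [2, -5]] × [-4, -4]ᵀ
= [-5×-4 + 4×-4, 2×-4 + -5×-4]ᵀ
= [4.0000, 12.0000]ᵀ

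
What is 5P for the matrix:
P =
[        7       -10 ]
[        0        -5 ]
5P =
[       35       -50 ]
[        0       -25 ]

Scalar multiplication is elementwise: (5P)[i][j] = 5 * P[i][j].
  (5P)[0][0] = 5 * (7) = 35
  (5P)[0][1] = 5 * (-10) = -50
  (5P)[1][0] = 5 * (0) = 0
  (5P)[1][1] = 5 * (-5) = -25
5P =
[       35       -50 ]
[        0       -25 ]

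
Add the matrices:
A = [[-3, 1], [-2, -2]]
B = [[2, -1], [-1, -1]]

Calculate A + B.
[[-1, 0], [-3, -3]]

Add corresponding elements:
(-3)+(2)=-1
(1)+(-1)=0
(-2)+(-1)=-3
(-2)+(-1)=-3
A + B = [[-1, 0], [-3, -3]]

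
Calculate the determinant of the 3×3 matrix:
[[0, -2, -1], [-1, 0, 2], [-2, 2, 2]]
6

Expansion along first row:
det = 0·det([[0,2],[2,2]]) - -2·det([[-1,2],[-2,2]]) + -1·det([[-1,0],[-2,2]])
    = 0·(0·2 - 2·2) - -2·(-1·2 - 2·-2) + -1·(-1·2 - 0·-2)
    = 0·-4 - -2·2 + -1·-2
    = 0 + 4 + 2 = 6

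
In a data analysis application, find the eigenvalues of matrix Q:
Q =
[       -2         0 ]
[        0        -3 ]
λ = -3, -2

Solve det(Q - λI) = 0. For a 2×2 matrix the characteristic equation is λ² - (trace)λ + det = 0.
trace(Q) = a + d = -2 - 3 = -5.
det(Q) = a*d - b*c = (-2)*(-3) - (0)*(0) = 6 - 0 = 6.
Characteristic equation: λ² - (-5)λ + (6) = 0.
Discriminant = (-5)² - 4*(6) = 25 - 24 = 1.
λ = (-5 ± √1) / 2 = (-5 ± 1) / 2 = -3, -2.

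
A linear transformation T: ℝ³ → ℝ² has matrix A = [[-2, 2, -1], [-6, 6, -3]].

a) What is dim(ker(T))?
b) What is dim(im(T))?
dim(ker) = 2, dim(im) = 1

Observe that row 2 = 3 × row 1 (so the rows are linearly dependent).
Thus rank(A) = 1 (only one linearly independent row).
dim(im(T)) = rank(A) = 1.
By the rank-nullity theorem applied to T: ℝ³ → ℝ², rank(A) + nullity(A) = 3 (the domain dimension), so dim(ker(T)) = 3 - 1 = 2.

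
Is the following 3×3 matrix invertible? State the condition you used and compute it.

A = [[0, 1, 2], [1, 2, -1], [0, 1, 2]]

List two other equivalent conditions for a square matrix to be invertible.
No, not invertible; det(A) = 0 (two rows are equal, so the rows are linearly dependent). Equivalent conditions (failing for this A): rank(A) < 3; Ax = 0 has non-trivial solutions; 0 is an eigenvalue; the columns are linearly dependent.

To check invertibility, compute det(A).
In this matrix, row 0 and the last row are identical, so one row is a scalar multiple of another and the rows are linearly dependent.
A matrix with linearly dependent rows has det = 0 and is not invertible.
Equivalent failed conditions:
- rank(A) < 3.
- Ax = 0 has non-trivial solutions.
- 0 is an eigenvalue.
- The columns are linearly dependent.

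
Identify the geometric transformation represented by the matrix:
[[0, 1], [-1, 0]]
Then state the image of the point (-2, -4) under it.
rotation by 90° clockwise (i.e., 270° counterclockwise); image of (-2, -4) is (-4, 2)

This matches the form [[cos θ, -sin θ], [sin θ, cos θ]] of a rotation matrix; reading off cos θ and sin θ gives the angle.
The matrix [[0, 1], [-1, 0]] represents: rotation by 90° clockwise (i.e., 270° counterclockwise).
Applying it to (-2, -4): [0·-2 + 1·-4, -1·-2 + 0·-4] = (-4, 2).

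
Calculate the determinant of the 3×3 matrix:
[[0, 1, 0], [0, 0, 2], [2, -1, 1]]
4

Expansion along first row:
det = 0·det([[0,2],[-1,1]]) - 1·det([[0,2],[2,1]]) + 0·det([[0,0],[2,-1]])
    = 0·(0·1 - 2·-1) - 1·(0·1 - 2·2) + 0·(0·-1 - 0·2)
    = 0·2 - 1·-4 + 0·0
    = 0 + 4 + 0 = 4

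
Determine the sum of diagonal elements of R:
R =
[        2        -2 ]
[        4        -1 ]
tr(R) = 2 - 1 = 1

The trace of a square matrix is the sum of its diagonal entries.
Diagonal entries of R: R[0][0] = 2, R[1][1] = -1.
tr(R) = 2 - 1 = 1.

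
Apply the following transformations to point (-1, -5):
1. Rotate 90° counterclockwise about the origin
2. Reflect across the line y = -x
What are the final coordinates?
(1, -5)

Step 1: Rotate 90° → (5, -1)
Step 2: Reflect across the line y = -x → (1, -5)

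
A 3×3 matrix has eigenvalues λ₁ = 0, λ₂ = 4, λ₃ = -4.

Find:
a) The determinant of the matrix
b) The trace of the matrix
det = 0, trace = 0

Two standard eigenvalue identities:
- det(A) equals the product of the eigenvalues (counted with multiplicity).
- trace(A) equals the sum of the eigenvalues.
det(A) = (0)*(4)*(-4) = 0.
trace(A) = 0 + 4 - 4 = 0.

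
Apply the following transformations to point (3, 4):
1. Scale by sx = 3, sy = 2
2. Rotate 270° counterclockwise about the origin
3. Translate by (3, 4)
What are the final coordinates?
(11, -5)

Step 1: Scale → (9, 8)
Step 2: Rotate 270° → (8, -9)
Step 3: Translate → (11, -5)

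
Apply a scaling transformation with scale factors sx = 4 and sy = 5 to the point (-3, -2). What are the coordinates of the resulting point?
(-12, -10)

Scaling matrix:
[[4, 0], [0, 5]]
Result: (-3 × 4, -2 × 5) = (-12, -10)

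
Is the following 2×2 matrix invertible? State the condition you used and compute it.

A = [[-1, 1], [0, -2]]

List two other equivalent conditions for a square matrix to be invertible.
Yes, invertible; det(A) = 2 ≠ 0. Equivalent conditions: rank(A) = 2; Ax = 0 has only the trivial solution; 0 is not an eigenvalue; the columns of A are linearly independent.

To check invertibility, compute det(A).
The given matrix is triangular, so det(A) equals the product of its diagonal entries = 2 ≠ 0.
Since det(A) ≠ 0, A is invertible.
Equivalent conditions for a square matrix A to be invertible:
- rank(A) = 2 (full rank).
- The homogeneous system Ax = 0 has only the trivial solution x = 0.
- 0 is not an eigenvalue of A.
- The columns (equivalently rows) of A are linearly independent.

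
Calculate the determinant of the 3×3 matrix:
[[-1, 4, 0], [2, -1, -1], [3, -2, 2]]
-24

Expansion along first row:
det = -1·det([[-1,-1],[-2,2]]) - 4·det([[2,-1],[3,2]]) + 0·det([[2,-1],[3,-2]])
    = -1·(-1·2 - -1·-2) - 4·(2·2 - -1·3) + 0·(2·-2 - -1·3)
    = -1·-4 - 4·7 + 0·-1
    = 4 + -28 + 0 = -24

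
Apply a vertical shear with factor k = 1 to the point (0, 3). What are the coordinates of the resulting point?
(0, 3)

Shear matrix for vertical shear with factor k = 1:
[[1, 0], [1, 1]]
Result: (0, 3) → (0, 3)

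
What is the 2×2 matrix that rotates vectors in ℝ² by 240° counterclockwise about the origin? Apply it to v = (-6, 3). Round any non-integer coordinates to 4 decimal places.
R = [[-1/2, √3/2], [-√3/2, -1/2]]; R·v = (5.5981, 3.6962)

A counterclockwise rotation by angle θ in ℝ² has matrix R(θ) = [[cos θ, -sin θ], [sin θ, cos θ]].
For θ = 240°: cos θ = -1/2, sin θ = -√3/2.
R(240°) = [[-1/2, √3/2], [-√3/2, -1/2]].
R·v = [-1/2·-6 + (√3/2)·3, -√3/2·-6 + -1/2·3] = (5.5981, 3.6962).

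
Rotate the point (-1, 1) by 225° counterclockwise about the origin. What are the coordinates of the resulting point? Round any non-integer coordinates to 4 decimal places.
(1.4142, 0.0000)

Rotation matrix R(θ) = [[cos θ, -sin θ], [sin θ, cos θ]]; for θ = 225°:
R = [[-√2/2, √2/2], [-√2/2, -√2/2]]
Result: R × [-1, 1]ᵀ = [-√2/2·-1 + (√2/2)·1, -√2/2·-1 + (-√2/2)·1]ᵀ = (1.4142, 0.0000)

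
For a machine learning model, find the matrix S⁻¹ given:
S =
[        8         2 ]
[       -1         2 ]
det(S) = 18
S⁻¹ =
[      1/9      -1/9 ]
[     1/18       4/9 ]

For a 2×2 matrix S = [[a, b], [c, d]] with det(S) ≠ 0, S⁻¹ = (1/det(S)) * [[d, -b], [-c, a]].
det(S) = (8)*(2) - (2)*(-1) = 16 + 2 = 18.
S⁻¹ = (1/18) * [[2, -2], [1, 8]].
Dividing each entry by 18 and reducing:
S⁻¹ =
[      1/9      -1/9 ]
[     1/18       4/9 ]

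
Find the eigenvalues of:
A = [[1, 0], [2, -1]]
λ = -1, 1

Solve det(A - λI) = 0. For a 2×2 matrix this is λ² - (trace)λ + det = 0.
trace(A) = 1 - 1 = 0.
det(A) = (1)*(-1) - (0)*(2) = -1 - 0 = -1.
Characteristic equation: λ² - (0)λ + (-1) = 0.
Discriminant: (0)² - 4*(-1) = 0 + 4 = 4.
Roots: λ = (0 ± √4) / 2 = -1, 1.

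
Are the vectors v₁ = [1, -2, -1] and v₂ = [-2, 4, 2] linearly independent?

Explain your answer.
No, linearly dependent (v₂ = -2·v₁)

Check whether there is a scalar k with v₂ = k·v₁.
Comparing components, k = -2 satisfies -2·[1, -2, -1] = [-2, 4, 2].
Since v₂ is a scalar multiple of v₁, the two vectors are linearly dependent.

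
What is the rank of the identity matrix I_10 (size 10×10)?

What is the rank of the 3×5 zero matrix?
rank(I_10) = 10, rank(0) = 0

The identity I_10 has 10 columns that are the standard basis vectors e_1, …, e_10. These are linearly independent, so all 10 columns are pivots and rank(I_10) = 10.
The 3×5 zero matrix has every entry zero, so every row is the zero row and there are no pivots; rank(0) = 0.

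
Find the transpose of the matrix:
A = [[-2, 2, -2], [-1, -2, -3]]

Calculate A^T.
[[-2, -1], [2, -2], [-2, -3]]

The transpose sends entry (i,j) to (j,i); rows become columns.
Row 0 of A: [-2, 2, -2] -> column 0 of A^T.
Row 1 of A: [-1, -2, -3] -> column 1 of A^T.
A^T = [[-2, -1], [2, -2], [-2, -3]]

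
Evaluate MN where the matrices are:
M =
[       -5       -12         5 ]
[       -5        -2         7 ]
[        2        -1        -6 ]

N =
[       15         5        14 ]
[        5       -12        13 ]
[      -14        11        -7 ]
MN =
[     -205       174      -261 ]
[     -183        76      -145 ]
[      109       -44        57 ]

Matrix multiplication: (MN)[i][j] = sum over k of M[i][k] * N[k][j].
  (MN)[0][0] = (-5)*(15) + (-12)*(5) + (5)*(-14) = -205
  (MN)[0][1] = (-5)*(5) + (-12)*(-12) + (5)*(11) = 174
  (MN)[0][2] = (-5)*(14) + (-12)*(13) + (5)*(-7) = -261
  (MN)[1][0] = (-5)*(15) + (-2)*(5) + (7)*(-14) = -183
  (MN)[1][1] = (-5)*(5) + (-2)*(-12) + (7)*(11) = 76
  (MN)[1][2] = (-5)*(14) + (-2)*(13) + (7)*(-7) = -145
  (MN)[2][0] = (2)*(15) + (-1)*(5) + (-6)*(-14) = 109
  (MN)[2][1] = (2)*(5) + (-1)*(-12) + (-6)*(11) = -44
  (MN)[2][2] = (2)*(14) + (-1)*(13) + (-6)*(-7) = 57
MN =
[     -205       174      -261 ]
[     -183        76      -145 ]
[      109       -44        57 ]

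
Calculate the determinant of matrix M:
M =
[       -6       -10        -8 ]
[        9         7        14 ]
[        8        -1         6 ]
det(M) = -396

Expand along row 0 (cofactor expansion): det(M) = a*(e*i - f*h) - b*(d*i - f*g) + c*(d*h - e*g), where the 3×3 is [[a, b, c], [d, e, f], [g, h, i]].
Minor M_00 = (7)*(6) - (14)*(-1) = 42 + 14 = 56.
Minor M_01 = (9)*(6) - (14)*(8) = 54 - 112 = -58.
Minor M_02 = (9)*(-1) - (7)*(8) = -9 - 56 = -65.
det(M) = (-6)*(56) - (-10)*(-58) + (-8)*(-65) = -336 - 580 + 520 = -396.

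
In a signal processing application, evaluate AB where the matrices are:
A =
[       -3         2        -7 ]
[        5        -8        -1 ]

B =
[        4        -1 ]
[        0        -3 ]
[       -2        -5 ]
AB =
[        2        32 ]
[       22        24 ]

Matrix multiplication: (AB)[i][j] = sum over k of A[i][k] * B[k][j].
  (AB)[0][0] = (-3)*(4) + (2)*(0) + (-7)*(-2) = 2
  (AB)[0][1] = (-3)*(-1) + (2)*(-3) + (-7)*(-5) = 32
  (AB)[1][0] = (5)*(4) + (-8)*(0) + (-1)*(-2) = 22
  (AB)[1][1] = (5)*(-1) + (-8)*(-3) + (-1)*(-5) = 24
AB =
[        2        32 ]
[       22        24 ]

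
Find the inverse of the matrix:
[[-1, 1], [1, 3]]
[[-3/4, 1/4], [1/4, 1/4]]

For [[a,b],[c,d]], inverse = (1/det)·[[d,-b],[-c,a]]
det = -1·3 - 1·1 = -4
Inverse = (1/-4)·[[3, -1], [-1, -1]]
        = [[-3/4, 1/4], [1/4, 1/4]]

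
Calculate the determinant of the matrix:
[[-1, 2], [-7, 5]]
9

For a 2×2 matrix [[a, b], [c, d]], det = ad - bc
det = (-1)(5) - (2)(-7) = -5 - -14 = 9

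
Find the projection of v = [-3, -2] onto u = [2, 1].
[-16/5, -8/5]

The projection of v onto u is proj_u(v) = ((v·u) / (u·u)) · u.
v·u = (-3)*(2) + (-2)*(1) = -8.
u·u = (2)*(2) + (1)*(1) = 5.
coefficient = -8 / 5 = -8/5.
proj_u(v) = -8/5 · [2, 1] = [-16/5, -8/5].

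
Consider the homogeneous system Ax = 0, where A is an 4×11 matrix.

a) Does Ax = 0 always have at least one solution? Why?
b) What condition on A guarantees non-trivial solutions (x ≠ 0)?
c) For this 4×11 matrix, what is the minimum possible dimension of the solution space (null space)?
a) Yes, x = 0 is always a solution. b) When A has linearly dependent columns (rank < n). c) Minimum nullity = 7.

a) x = 0 satisfies A·0 = 0, so the zero vector is always a solution.
b) Non-trivial solutions exist iff the columns of A are linearly dependent, equivalently rank(A) < n (the number of columns).
c) By rank-nullity, rank(A) + nullity(A) = n = 11. Since A has only 4 rows, rank(A) ≤ 4, so nullity(A) ≥ 11 - 4 = 7.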